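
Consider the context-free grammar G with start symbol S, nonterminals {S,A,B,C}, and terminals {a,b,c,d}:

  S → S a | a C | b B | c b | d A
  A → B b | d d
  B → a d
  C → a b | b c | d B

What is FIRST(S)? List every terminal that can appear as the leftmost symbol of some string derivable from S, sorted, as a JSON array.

FIRST iteration:
pass 1:
  A via A→d d: +{d}
  B via B→a d: +{a}
  C via C→a b: +{a}
  C via C→b c: +{b}
  C via C→d B: +{d}
  S via S→a C: +{a}
  S via S→b B: +{b}
  S via S→c b: +{c}
  S via S→d A: +{d}
  FIRST[S]={a,b,c,d}  FIRST[A]={d}  FIRST[B]={a}  FIRST[C]={a,b,d}
pass 2:
  A via A→B b: +{a}
  FIRST[S]={a,b,c,d}  FIRST[A]={a,d}  FIRST[B]={a}  FIRST[C]={a,b,d}
pass 3: (stable)
  FIRST[S]={a,b,c,d}  FIRST[A]={a,d}  FIRST[B]={a}  FIRST[C]={a,b,d}

FIRST(S) = ["a", "b", "c", "d"]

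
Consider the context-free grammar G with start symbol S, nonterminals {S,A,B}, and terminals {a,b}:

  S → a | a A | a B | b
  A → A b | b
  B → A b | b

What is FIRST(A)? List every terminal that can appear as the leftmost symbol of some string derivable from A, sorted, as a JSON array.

FIRST sets, iterate to fixpoint:
[1]
  A via A→b: +{b}
  B via B→A b: +{b}
  S via S→a: +{a}
  S via S→b: +{b}
  S: {a,b}  A: {b}  B: {b}
[2] (no change)
  S: {a,b}  A: {b}  B: {b}

FIRST(A) = ["b"]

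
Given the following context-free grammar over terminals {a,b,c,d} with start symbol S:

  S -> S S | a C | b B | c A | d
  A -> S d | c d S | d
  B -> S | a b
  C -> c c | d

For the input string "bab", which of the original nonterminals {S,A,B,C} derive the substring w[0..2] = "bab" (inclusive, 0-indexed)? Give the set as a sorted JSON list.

CNF form of G:
  S -> S S | T1 A | T2 C | T3 B | d
  A -> S T0 | T1 X4 | d
  B -> S S | T1 A | T2 C | T2 T3 | T3 B | d
  C -> T1 T1 | d
  T0 -> d
  T1 -> c
  T2 -> a
  T3 -> b
  X4 -> T0 S

CYK table (by increasing span) — only the sub-triangle for w[0..2]:
  [0..0]={T3}  "b"  orig:{}
  [1..1]={T2}  "a"  orig:{}
  [2..2]={T3}  "b"  orig:{}
  [0..1]=∅  "ba"
  [1..2]={B}  "ab"
  [0..2]={B,S}  "bab"

Original NTs in T[0,2] deriving "bab": ["B", "S"]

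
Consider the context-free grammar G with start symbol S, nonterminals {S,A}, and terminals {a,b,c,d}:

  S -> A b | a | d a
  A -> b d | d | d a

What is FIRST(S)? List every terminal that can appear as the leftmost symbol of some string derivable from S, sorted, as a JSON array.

FIRST sets, iterate to fixpoint:
[1]
  A via A→b d: +{b}
  A via A→d: +{d}
  S via S→A b: +{b,d}
  S via S→a: +{a}
  FIRST(S)={a,b,d}  FIRST(A)={b,d}
[2] (stable)
  FIRST(S)={a,b,d}  FIRST(A)={b,d}

FIRST(S) = ["a", "b", "d"]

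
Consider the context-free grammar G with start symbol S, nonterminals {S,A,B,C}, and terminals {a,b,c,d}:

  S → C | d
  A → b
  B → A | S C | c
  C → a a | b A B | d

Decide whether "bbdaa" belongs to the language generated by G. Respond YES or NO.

Convert to CNF:
  S -> T0 T0 | T1 X3 | d
  A -> b
  B -> S C | b | c
  C -> T0 T0 | T1 X2 | d
  T0 -> a
  T1 -> b
  X2 -> A B
  X3 -> A B

CYK table (by increasing span):
  [0..0]={A,B,T1}  "b"  orig:{A,B}
  [1..1]={A,B,T1}  "b"  orig:{A,B}
  [2..2]={C,S}  "d"
  [3..3]={T0}  "a"  orig:{}
  [4..4]={T0}  "a"  orig:{}
  [0..1]={X2,X3}  "bb"  orig:{}
  [1..2]=∅  "bd"
  [2..3]=∅  "da"
  [3..4]={C,S}  "aa"
  [0..2]=∅  "bbd"
  [1..3]=∅  "bda"
  [2..4]={B}  "daa"
  [0..3]=∅  "bbda"
  [1..4]={X2,X3}  "bdaa"  orig:{}
  [0..4]={C,S}  "bbdaa"

S ∈ T[0,4] ⇒ YES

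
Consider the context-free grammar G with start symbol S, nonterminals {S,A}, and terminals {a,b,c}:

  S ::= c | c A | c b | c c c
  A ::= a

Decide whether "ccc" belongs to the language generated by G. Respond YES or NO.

CNF form of G:
  S -> T0 A | T0 T1 | T0 X2 | c
  A -> a
  T0 -> c
  T1 -> b
  X2 -> T0 T0

Fill CYK table bottom-up:
  cell(0,0) c: {S,T0}  orig:{S}
  cell(1,1) c: {S,T0}  orig:{S}
  cell(2,2) c: {S,T0}  orig:{S}
  cell(0,1) cc: {X2}  orig:{}
  cell(1,2) cc: {X2}  orig:{}
  cell(0,2) ccc: {S}

S ∈ T[0,2] ⇒ YES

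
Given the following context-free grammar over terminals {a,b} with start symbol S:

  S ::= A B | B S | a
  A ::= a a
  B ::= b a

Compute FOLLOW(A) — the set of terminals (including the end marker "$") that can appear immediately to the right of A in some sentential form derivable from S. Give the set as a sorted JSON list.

Compute FIRST by fixpoint:
iter 1:
  A via A→a a: +{a}
  B via B→b a: +{b}
  S via S→A B: +{a}
  S via S→B S: +{b}
  FIRST(S)={a,b}  FIRST(A)={a}  FIRST(B)={b}
iter 2: (no change)
  FIRST(S)={a,b}  FIRST(A)={a}  FIRST(B)={b}

FOLLOW iteration:
initialize: $ ∈ FOLLOW(S)
pass 1:
  S→A B: FOLLOW(A) ⊇ FIRST(B) = {b}; new: +{b}
  S→A B: FOLLOW(B) ⊇ FOLLOW(S) ⊇ {$}; new: +{$}
  S→B S: FOLLOW(B) ⊇ FIRST(S) = {a,b}; new: +{a,b}
  FOLLOW(S)={$}  FOLLOW(A)={b}  FOLLOW(B)={$,a,b}
pass 2: done
  FOLLOW(S)={$}  FOLLOW(A)={b}  FOLLOW(B)={$,a,b}

FOLLOW(A) = ["b"]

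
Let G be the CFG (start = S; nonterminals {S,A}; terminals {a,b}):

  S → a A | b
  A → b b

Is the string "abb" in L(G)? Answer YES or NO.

Convert to CNF:
  S -> T1 A | b
  A -> T0 T0
  T0 -> b
  T1 -> a

Fill CYK table bottom-up:
  [0..0]={T1}  "a"  orig:{}
  [1..1]={S,T0}  "b"  orig:{S}
  [2..2]={S,T0}  "b"  orig:{S}
  [0..1]=∅  "ab"
  [1..2]={A}  "bb"
  [0..2]={S}  "abb"

S ∈ T[0,2] ⇒ YES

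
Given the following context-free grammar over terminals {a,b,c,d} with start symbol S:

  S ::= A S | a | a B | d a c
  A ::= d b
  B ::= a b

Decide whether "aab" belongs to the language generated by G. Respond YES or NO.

CNF form of G:
  S -> A S | T0 X4 | T2 B | a
  A -> T0 T1
  B -> T2 T1
  T0 -> d
  T1 -> b
  T2 -> a
  T3 -> c
  X4 -> T2 T3

CYK fill:
  cell(0,0) a: {S,T2}  orig:{S}
  cell(1,1) a: {S,T2}  orig:{S}
  cell(2,2) b: {T1}  orig:{}
  cell(0,1) aa: ∅
  cell(1,2) ab: {B}
  cell(0,2) aab: {S}

S ∈ T[0,2] ⇒ YES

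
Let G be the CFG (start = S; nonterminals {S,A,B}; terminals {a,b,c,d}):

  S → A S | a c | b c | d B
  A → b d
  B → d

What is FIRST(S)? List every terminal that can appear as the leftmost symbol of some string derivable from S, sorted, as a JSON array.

FIRST iteration:
[1]
  A via A→b d: +{b}
  B via B→d: +{d}
  S via S→A S: +{b}
  S via S→a c: +{a}
  S via S→d B: +{d}
  FIRST[S]={a,b,d}  FIRST[A]={b}  FIRST[B]={d}
[2] (no change)
  FIRST[S]={a,b,d}  FIRST[A]={b}  FIRST[B]={d}

FIRST(S) = ["a", "b", "d"]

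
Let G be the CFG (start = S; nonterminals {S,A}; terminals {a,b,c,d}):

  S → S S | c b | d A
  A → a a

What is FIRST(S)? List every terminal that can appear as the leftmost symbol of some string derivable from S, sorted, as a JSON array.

FIRST iteration:
iter 1:
  A via A→a a: +{a}
  S via S→c b: +{c}
  S via S→d A: +{d}
  FIRST(S)={c,d}  FIRST(A)={a}
iter 2: — fixpoint
  FIRST(S)={c,d}  FIRST(A)={a}

FIRST(S) = ["c", "d"]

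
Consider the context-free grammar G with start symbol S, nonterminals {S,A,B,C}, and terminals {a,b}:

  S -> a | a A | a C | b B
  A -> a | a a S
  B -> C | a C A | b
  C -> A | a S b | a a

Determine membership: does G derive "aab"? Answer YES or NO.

CNF form of G:
  S -> T0 A | T0 C | T1 B | a
  A -> T0 X2 | a
  B -> T0 T0 | T0 X3 | T0 X4 | T0 X5 | a | b
  C -> T0 T0 | T0 X6 | T0 X7 | a
  T0 -> a
  T1 -> b
  X2 -> T0 S
  X3 -> C A
  X4 -> S T1
  X5 -> T0 S
  X6 -> S T1
  X7 -> T0 S

CYK fill:
  [0..0]={A,B,C,S,T0}  "a"  orig:{A,B,C,S}
  [1..1]={A,B,C,S,T0}  "a"  orig:{A,B,C,S}
  [2..2]={B,T1}  "b"  orig:{B}
  [0..1]={B,C,S,X2,X3,X5,X7}  "aa"  orig:{B,C,S}
  [1..2]={X4,X6}  "ab"  orig:{}
  [0..2]={B,C,X4,X6}  "aab"  orig:{B,C}

S ∉ T[0,2] ⇒ NO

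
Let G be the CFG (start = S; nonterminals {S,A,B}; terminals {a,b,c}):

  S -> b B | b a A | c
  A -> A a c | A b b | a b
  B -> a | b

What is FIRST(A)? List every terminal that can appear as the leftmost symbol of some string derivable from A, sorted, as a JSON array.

FIRST iteration:
pass 1:
  A via A→a b: +{a}
  B via B→a: +{a}
  B via B→b: +{b}
  S via S→b B: +{b}
  S via S→c: +{c}
  FIRST(S)={b,c}  FIRST(A)={a}  FIRST(B)={a,b}
pass 2: (no change)
  FIRST(S)={b,c}  FIRST(A)={a}  FIRST(B)={a,b}

FIRST(A) = ["a"]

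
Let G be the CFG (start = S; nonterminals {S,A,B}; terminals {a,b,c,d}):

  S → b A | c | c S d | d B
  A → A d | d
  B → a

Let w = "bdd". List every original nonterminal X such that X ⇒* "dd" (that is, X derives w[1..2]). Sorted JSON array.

Convert to CNF:
  S -> T0 B | T1 A | T2 X3 | c
  A -> A T0 | d
  B -> a
  T0 -> d
  T1 -> b
  T2 -> c
  X3 -> S T0

Fill CYK table bottom-up — only the sub-triangle for w[1..2]:
  cell(1,1) d: {A,T0}  orig:{A}
  cell(2,2) d: {A,T0}  orig:{A}
  cell(1,2) dd: {A}

Original NTs in T[1,2] deriving "dd": ["A"]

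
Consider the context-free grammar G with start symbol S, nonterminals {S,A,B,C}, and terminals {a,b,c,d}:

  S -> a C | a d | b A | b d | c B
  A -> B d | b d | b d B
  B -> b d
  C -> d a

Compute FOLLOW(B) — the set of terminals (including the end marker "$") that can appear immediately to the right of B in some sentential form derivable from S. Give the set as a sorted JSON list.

FIRST iteration:
pass 1:
  A via A→b d: +{b}
  B via B→b d: +{b}
  C via C→d a: +{d}
  S via S→a C: +{a}
  S via S→b A: +{b}
  S via S→c B: +{c}
  S: {a,b,c}  A: {b}  B: {b}  C: {d}
pass 2: — fixpoint
  S: {a,b,c}  A: {b}  B: {b}  C: {d}

FOLLOW sets:
FOLLOW(S) := {$}
iter 1:
  A→B d: FOLLOW(B) ⊇ FIRST(d) = {d}; new: +{d}
  S→a C: FOLLOW(C) ⊇ FOLLOW(S) ⊇ {$}; new: +{$}
  S→b A: FOLLOW(A) ⊇ FOLLOW(S) ⊇ {$}; new: +{$}
  S→c B: FOLLOW(B) ⊇ FOLLOW(S) ⊇ {$}; new: +{$}
  S: {$}  A: {$}  B: {$,d}  C: {$}
iter 2: done
  S: {$}  A: {$}  B: {$,d}  C: {$}

FOLLOW(B) = ["$", "d"]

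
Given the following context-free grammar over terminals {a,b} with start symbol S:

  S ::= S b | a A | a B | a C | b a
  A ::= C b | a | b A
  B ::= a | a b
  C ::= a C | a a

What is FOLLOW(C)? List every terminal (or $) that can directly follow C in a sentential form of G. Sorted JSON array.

FIRST sets, iterate to fixpoint:
[1]
  A via A→a: +{a}
  A via A→b A: +{b}
  B via B→a: +{a}
  C via C→a C: +{a}
  S via S→a A: +{a}
  S via S→b a: +{b}
  FIRST(S)={a,b}  FIRST(A)={a,b}  FIRST(B)={a}  FIRST(C)={a}
[2] (stable)
  FIRST(S)={a,b}  FIRST(A)={a,b}  FIRST(B)={a}  FIRST(C)={a}

FOLLOW iteration:
seed FOLLOW(S) with $
pass 1:
  A→C b: FOLLOW(C) ⊇ FIRST(b) = {b}; new: +{b}
  S→S b: FOLLOW(S) ⊇ FIRST(b) = {b}; new: +{b}
  S→a A: FOLLOW(A) ⊇ FOLLOW(S) ⊇ {$,b}; new: +{$,b}
  S→a B: FOLLOW(B) ⊇ FOLLOW(S) ⊇ {$,b}; new: +{$,b}
  S→a C: FOLLOW(C) ⊇ FOLLOW(S) ⊇ {$,b}; new: +{$}
  S: {$,b}  A: {$,b}  B: {$,b}  C: {$,b}
pass 2: — fixpoint
  S: {$,b}  A: {$,b}  B: {$,b}  C: {$,b}

FOLLOW(C) = ["$", "b"]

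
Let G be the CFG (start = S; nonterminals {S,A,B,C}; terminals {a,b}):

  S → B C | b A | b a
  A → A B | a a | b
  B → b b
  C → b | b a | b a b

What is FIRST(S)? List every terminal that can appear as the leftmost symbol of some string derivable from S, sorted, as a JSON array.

FIRST sets, iterate to fixpoint:
round 1:
  A via A→a a: +{a}
  A via A→b: +{b}
  B via B→b b: +{b}
  C via C→b: +{b}
  S via S→B C: +{b}
  FIRST[S]={b}  FIRST[A]={a,b}  FIRST[B]={b}  FIRST[C]={b}
round 2: done
  FIRST[S]={b}  FIRST[A]={a,b}  FIRST[B]={b}  FIRST[C]={b}

FIRST(S) = ["b"]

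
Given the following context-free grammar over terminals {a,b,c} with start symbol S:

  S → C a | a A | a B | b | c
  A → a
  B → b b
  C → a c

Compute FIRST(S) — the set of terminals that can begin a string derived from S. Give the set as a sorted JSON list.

Compute FIRST by fixpoint:
[1]
  A via A→a: +{a}
  B via B→b b: +{b}
  C via C→a c: +{a}
  S via S→C a: +{a}
  S via S→b: +{b}
  S via S→c: +{c}
  FIRST[S]={a,b,c}  FIRST[A]={a}  FIRST[B]={b}  FIRST[C]={a}
[2] (stable)
  FIRST[S]={a,b,c}  FIRST[A]={a}  FIRST[B]={b}  FIRST[C]={a}

FIRST(S) = ["a", "b", "c"]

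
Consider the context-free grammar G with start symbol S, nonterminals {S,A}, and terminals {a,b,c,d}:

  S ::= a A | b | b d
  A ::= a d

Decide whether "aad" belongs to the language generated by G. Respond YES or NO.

Convert to CNF:
  S -> T0 A | T2 T1 | b
  A -> T0 T1
  T0 -> a
  T1 -> d
  T2 -> b

CYK fill:
  [0..0]={T0}  "a"  orig:{}
  [1..1]={T0}  "a"  orig:{}
  [2..2]={T1}  "d"  orig:{}
  [0..1]=∅  "aa"
  [1..2]={A}  "ad"
  [0..2]={S}  "aad"

S ∈ T[0,2] ⇒ YES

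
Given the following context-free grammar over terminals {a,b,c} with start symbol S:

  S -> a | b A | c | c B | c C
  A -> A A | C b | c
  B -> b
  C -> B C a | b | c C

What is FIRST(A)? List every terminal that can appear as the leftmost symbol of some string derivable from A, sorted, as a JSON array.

FIRST sets, iterate to fixpoint:
iter 1:
  A via A→c: +{c}
  B via B→b: +{b}
  C via C→B C a: +{b}
  C via C→c C: +{c}
  S via S→a: +{a}
  S via S→b A: +{b}
  S via S→c: +{c}
  S: {a,b,c}  A: {c}  B: {b}  C: {b,c}
iter 2:
  A via A→C b: +{b}
  S: {a,b,c}  A: {b,c}  B: {b}  C: {b,c}
iter 3: — fixpoint
  S: {a,b,c}  A: {b,c}  B: {b}  C: {b,c}

FIRST(A) = ["b", "c"]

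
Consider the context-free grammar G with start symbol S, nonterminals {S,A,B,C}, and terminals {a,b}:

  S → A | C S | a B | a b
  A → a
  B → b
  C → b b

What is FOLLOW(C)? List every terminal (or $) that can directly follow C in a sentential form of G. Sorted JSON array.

FIRST sets, iterate to fixpoint:
round 1:
  A via A→a: +{a}
  B via B→b: +{b}
  C via C→b b: +{b}
  S via S→A: +{a}
  S via S→C S: +{b}
  FIRST[S]={a,b}  FIRST[A]={a}  FIRST[B]={b}  FIRST[C]={b}
round 2: (stable)
  FIRST[S]={a,b}  FIRST[A]={a}  FIRST[B]={b}  FIRST[C]={b}

FOLLOW sets:
FOLLOW(S) := {$}
iter 1:
  S→A: FOLLOW(A) ⊇ FOLLOW(S) ⊇ {$}; new: +{$}
  S→C S: FOLLOW(C) ⊇ FIRST(S) = {a,b}; new: +{a,b}
  S→a B: FOLLOW(B) ⊇ FOLLOW(S) ⊇ {$}; new: +{$}
  FOLLOW(S)={$}  FOLLOW(A)={$}  FOLLOW(B)={$}  FOLLOW(C)={a,b}
iter 2: (stable)
  FOLLOW(S)={$}  FOLLOW(A)={$}  FOLLOW(B)={$}  FOLLOW(C)={a,b}

FOLLOW(C) = ["a", "b"]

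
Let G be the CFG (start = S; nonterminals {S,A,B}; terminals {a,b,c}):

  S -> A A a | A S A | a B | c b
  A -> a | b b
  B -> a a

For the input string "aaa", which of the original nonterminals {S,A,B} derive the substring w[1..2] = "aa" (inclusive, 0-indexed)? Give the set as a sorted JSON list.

Convert to CNF:
  S -> A X3 | A X4 | T1 B | T2 T0
  A -> T0 T0 | a
  B -> T1 T1
  T0 -> b
  T1 -> a
  T2 -> c
  X3 -> A T1
  X4 -> S A

CYK table (by increasing span) — only the sub-triangle for w[1..2]:
  [1..1]={A,T1}  "a"  orig:{A}
  [2..2]={A,T1}  "a"  orig:{A}
  [1..2]={B,X3}  "aa"  orig:{B}

Original NTs in T[1,2] deriving "aa": ["B"]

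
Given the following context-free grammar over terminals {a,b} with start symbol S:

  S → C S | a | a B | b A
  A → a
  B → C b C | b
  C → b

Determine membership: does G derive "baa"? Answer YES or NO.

CNF form of G:
  S -> C S | T0 A | T1 B | a
  A -> a
  B -> C X2 | b
  C -> b
  T0 -> b
  T1 -> a
  X2 -> T0 C

CYK table (by increasing span):
  [0..0]={B,C,T0}  "b"  orig:{B,C}
  [1..1]={A,S,T1}  "a"  orig:{A,S}
  [2..2]={A,S,T1}  "a"  orig:{A,S}
  [0..1]={S}  "ba"
  [1..2]=∅  "aa"
  [0..2]=∅  "baa"

S ∉ T[0,2] ⇒ NO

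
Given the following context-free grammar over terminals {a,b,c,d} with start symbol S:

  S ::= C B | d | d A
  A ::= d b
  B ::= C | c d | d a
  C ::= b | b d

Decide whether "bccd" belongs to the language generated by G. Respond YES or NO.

Convert to CNF:
  S -> C B | T0 A | d
  A -> T0 T1
  B -> T0 T3 | T1 T0 | T2 T0 | b
  C -> T1 T0 | b
  T0 -> d
  T1 -> b
  T2 -> c
  T3 -> a

CYK table (by increasing span):
  cell(0,0) b: {B,C,T1}  orig:{B,C}
  cell(1,1) c: {T2}  orig:{}
  cell(2,2) c: {T2}  orig:{}
  cell(3,3) d: {S,T0}  orig:{S}
  cell(0,1) bc: ∅
  cell(1,2) cc: ∅
  cell(2,3) cd: {B}
  cell(0,2) bcc: ∅
  cell(1,3) ccd: ∅
  cell(0,3) bccd: ∅

S ∉ T[0,3] ⇒ NO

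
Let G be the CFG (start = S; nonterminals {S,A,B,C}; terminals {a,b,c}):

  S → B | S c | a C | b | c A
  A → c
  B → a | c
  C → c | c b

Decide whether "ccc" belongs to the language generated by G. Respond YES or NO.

CNF form of G:
  S -> S T0 | T0 A | T2 C | a | b | c
  A -> c
  B -> a | c
  C -> T0 T1 | c
  T0 -> c
  T1 -> b
  T2 -> a

Fill CYK table bottom-up:
  T[0,0] 'c' = {A,B,C,S,T0}  orig:{A,B,C,S}
  T[1,1] 'c' = {A,B,C,S,T0}  orig:{A,B,C,S}
  T[2,2] 'c' = {A,B,C,S,T0}  orig:{A,B,C,S}
  T[0,1] 'cc' = {S}
  T[1,2] 'cc' = {S}
  T[0,2] 'ccc' = {S}

S ∈ T[0,2] ⇒ YES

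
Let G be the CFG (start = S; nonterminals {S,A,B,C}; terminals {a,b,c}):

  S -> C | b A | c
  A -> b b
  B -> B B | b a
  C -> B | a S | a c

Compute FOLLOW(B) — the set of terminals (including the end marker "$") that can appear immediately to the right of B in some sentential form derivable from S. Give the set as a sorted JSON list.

FIRST sets, iterate to fixpoint:
round 1:
  A via A→b b: +{b}
  B via B→b a: +{b}
  C via C→B: +{b}
  C via C→a S: +{a}
  S via S→C: +{a,b}
  S via S→c: +{c}
  S: {a,b,c}  A: {b}  B: {b}  C: {a,b}
round 2: — fixpoint
  S: {a,b,c}  A: {b}  B: {b}  C: {a,b}

FOLLOW sets:
seed FOLLOW(S) with $
[1]
  B→B B: FOLLOW(B) ⊇ FIRST(B) = {b}; new: +{b}
  S→C: FOLLOW(C) ⊇ FOLLOW(S) ⊇ {$}; new: +{$}
  S→b A: FOLLOW(A) ⊇ FOLLOW(S) ⊇ {$}; new: +{$}
  FOLLOW[S]={$}  FOLLOW[A]={$}  FOLLOW[B]={b}  FOLLOW[C]={$}
[2]
  C→B: FOLLOW(B) ⊇ FOLLOW(C) ⊇ {$}; new: +{$}
  FOLLOW[S]={$}  FOLLOW[A]={$}  FOLLOW[B]={$,b}  FOLLOW[C]={$}
[3] — fixpoint
  FOLLOW[S]={$}  FOLLOW[A]={$}  FOLLOW[B]={$,b}  FOLLOW[C]={$}

FOLLOW(B) = ["$", "b"]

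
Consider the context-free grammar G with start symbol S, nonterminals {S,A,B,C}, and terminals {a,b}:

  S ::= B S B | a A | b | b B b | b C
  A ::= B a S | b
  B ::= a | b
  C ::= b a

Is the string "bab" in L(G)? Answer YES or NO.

Convert to CNF:
  S -> B X3 | T0 A | T1 C | T1 X4 | b
  A -> B X2 | b
  B -> a | b
  C -> T1 T0
  T0 -> a
  T1 -> b
  X2 -> T0 S
  X3 -> S B
  X4 -> B T1

Fill CYK table bottom-up:
  cell(0,0) b: {A,B,S,T1}  orig:{A,B,S}
  cell(1,1) a: {B,T0}  orig:{B}
  cell(2,2) b: {A,B,S,T1}  orig:{A,B,S}
  cell(0,1) ba: {C,X3}  orig:{C}
  cell(1,2) ab: {S,X2,X4}  orig:{S}
  cell(0,2) bab: {A,S}

S ∈ T[0,2] ⇒ YES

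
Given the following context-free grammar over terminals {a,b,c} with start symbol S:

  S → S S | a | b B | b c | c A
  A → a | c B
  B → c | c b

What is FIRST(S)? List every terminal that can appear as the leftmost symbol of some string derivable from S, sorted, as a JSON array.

FIRST iteration:
[1]
  A via A→a: +{a}
  A via A→c B: +{c}
  B via B→c: +{c}
  S via S→a: +{a}
  S via S→b B: +{b}
  S via S→c A: +{c}
  S: {a,b,c}  A: {a,c}  B: {c}
[2] done
  S: {a,b,c}  A: {a,c}  B: {c}

FIRST(S) = ["a", "b", "c"]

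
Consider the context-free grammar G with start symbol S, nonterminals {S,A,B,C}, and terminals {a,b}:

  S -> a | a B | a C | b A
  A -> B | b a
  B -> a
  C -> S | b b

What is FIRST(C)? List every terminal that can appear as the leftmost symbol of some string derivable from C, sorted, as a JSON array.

Compute FIRST by fixpoint:
[1]
  A via A→b a: +{b}
  B via B→a: +{a}
  C via C→b b: +{b}
  S via S→a: +{a}
  S via S→b A: +{b}
  S: {a,b}  A: {b}  B: {a}  C: {b}
[2]
  A via A→B: +{a}
  C via C→S: +{a}
  S: {a,b}  A: {a,b}  B: {a}  C: {a,b}
[3] done
  S: {a,b}  A: {a,b}  B: {a}  C: {a,b}

FIRST(C) = ["a", "b"]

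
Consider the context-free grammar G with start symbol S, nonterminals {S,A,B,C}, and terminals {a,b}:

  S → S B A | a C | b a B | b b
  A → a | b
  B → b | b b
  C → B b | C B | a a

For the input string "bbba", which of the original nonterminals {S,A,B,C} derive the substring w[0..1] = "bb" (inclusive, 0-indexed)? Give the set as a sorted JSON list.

Convert to CNF:
  S -> S X2 | T0 T0 | T0 X3 | T1 C
  A -> a | b
  B -> T0 T0 | b
  C -> B T0 | C B | T1 T1
  T0 -> b
  T1 -> a
  X2 -> B A
  X3 -> T1 B

CYK table (by increasing span), restricted to cells inside w[0..1]:
  cell(0,0) b: {A,B,T0}  orig:{A,B}
  cell(1,1) b: {A,B,T0}  orig:{A,B}
  cell(0,1) bb: {B,C,S,X2}  orig:{B,C,S}

Original NTs in T[0,1] deriving "bb": ["B", "C", "S"]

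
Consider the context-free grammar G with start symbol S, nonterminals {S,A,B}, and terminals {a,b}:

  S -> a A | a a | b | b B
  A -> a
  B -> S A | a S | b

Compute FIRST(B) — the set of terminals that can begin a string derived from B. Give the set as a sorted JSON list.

FIRST sets, iterate to fixpoint:
pass 1:
  A via A→a: +{a}
  B via B→a S: +{a}
  B via B→b: +{b}
  S via S→a A: +{a}
  S via S→b: +{b}
  S: {a,b}  A: {a}  B: {a,b}
pass 2: done
  S: {a,b}  A: {a}  B: {a,b}

FIRST(B) = ["a", "b"]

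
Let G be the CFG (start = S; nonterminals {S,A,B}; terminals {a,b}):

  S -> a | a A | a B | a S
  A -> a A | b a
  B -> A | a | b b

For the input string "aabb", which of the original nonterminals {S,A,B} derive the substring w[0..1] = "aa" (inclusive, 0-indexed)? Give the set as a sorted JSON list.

CNF form of G:
  S -> T0 A | T0 B | T0 S | a
  A -> T0 A | T1 T0
  B -> T0 A | T1 T0 | T1 T1 | a
  T0 -> a
  T1 -> b

Fill CYK table bottom-up (cells [i..j] with 0 ≤ i ≤ j ≤ 1 only):
  [0..0]={B,S,T0}  "a"  orig:{B,S}
  [1..1]={B,S,T0}  "a"  orig:{B,S}
  [0..1]={S}  "aa"

Original NTs in T[0,1] deriving "aa": ["S"]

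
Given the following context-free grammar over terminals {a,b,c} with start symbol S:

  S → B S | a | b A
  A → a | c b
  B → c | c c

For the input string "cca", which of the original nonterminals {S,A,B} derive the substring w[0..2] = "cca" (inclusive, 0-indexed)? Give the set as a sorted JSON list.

Convert to CNF:
  S -> B S | T1 A | a
  A -> T0 T1 | a
  B -> T0 T0 | c
  T0 -> c
  T1 -> b

Fill CYK table bottom-up, restricted to cells inside w[0..2]:
  cell(0,0) c: {B,T0}  orig:{B}
  cell(1,1) c: {B,T0}  orig:{B}
  cell(2,2) a: {A,S}
  cell(0,1) cc: {B}
  cell(1,2) ca: {S}
  cell(0,2) cca: {S}

Original NTs in T[0,2] deriving "cca": ["S"]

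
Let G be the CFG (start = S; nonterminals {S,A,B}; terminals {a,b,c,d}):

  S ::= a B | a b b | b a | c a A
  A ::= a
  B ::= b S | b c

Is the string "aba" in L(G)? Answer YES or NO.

Convert to CNF:
  S -> T0 T2 | T1 X4 | T2 B | T2 X3
  A -> a
  B -> T0 S | T0 T1
  T0 -> b
  T1 -> c
  T2 -> a
  X3 -> T0 T0
  X4 -> T2 A

Fill CYK table bottom-up:
  T[0,0] 'a' = {A,T2}  orig:{A}
  T[1,1] 'b' = {T0}  orig:{}
  T[2,2] 'a' = {A,T2}  orig:{A}
  T[0,1] 'ab' = ∅
  T[1,2] 'ba' = {S}
  T[0,2] 'aba' = ∅

S ∉ T[0,2] ⇒ NO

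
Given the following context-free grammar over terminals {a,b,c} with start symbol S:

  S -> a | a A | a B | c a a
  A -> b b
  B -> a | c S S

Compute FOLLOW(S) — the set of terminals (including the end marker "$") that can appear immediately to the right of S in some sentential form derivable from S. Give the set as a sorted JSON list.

FIRST iteration:
[1]
  A via A→b b: +{b}
  B via B→a: +{a}
  B via B→c S S: +{c}
  S via S→a: +{a}
  S via S→c a a: +{c}
  S: {a,c}  A: {b}  B: {a,c}
[2] — fixpoint
  S: {a,c}  A: {b}  B: {a,c}

FOLLOW iteration:
FOLLOW(S) := {$}
[1]
  B→c S S: FOLLOW(S) ⊇ FIRST(S) = {a,c}; new: +{a,c}
  S→a A: FOLLOW(A) ⊇ FOLLOW(S) ⊇ {$,a,c}; new: +{$,a,c}
  S→a B: FOLLOW(B) ⊇ FOLLOW(S) ⊇ {$,a,c}; new: +{$,a,c}
  FOLLOW(S)={$,a,c}  FOLLOW(A)={$,a,c}  FOLLOW(B)={$,a,c}
[2] done
  FOLLOW(S)={$,a,c}  FOLLOW(A)={$,a,c}  FOLLOW(B)={$,a,c}

FOLLOW(S) = ["$", "a", "c"]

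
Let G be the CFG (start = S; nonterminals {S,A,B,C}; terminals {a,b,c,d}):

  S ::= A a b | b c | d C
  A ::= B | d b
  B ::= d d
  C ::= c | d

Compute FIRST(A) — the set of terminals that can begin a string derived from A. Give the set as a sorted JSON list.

FIRST iteration:
pass 1:
  A via A→d b: +{d}
  B via B→d d: +{d}
  C via C→c: +{c}
  C via C→d: +{d}
  S via S→A a b: +{d}
  S via S→b c: +{b}
  FIRST[S]={b,d}  FIRST[A]={d}  FIRST[B]={d}  FIRST[C]={c,d}
pass 2: — fixpoint
  FIRST[S]={b,d}  FIRST[A]={d}  FIRST[B]={d}  FIRST[C]={c,d}

FIRST(A) = ["d"]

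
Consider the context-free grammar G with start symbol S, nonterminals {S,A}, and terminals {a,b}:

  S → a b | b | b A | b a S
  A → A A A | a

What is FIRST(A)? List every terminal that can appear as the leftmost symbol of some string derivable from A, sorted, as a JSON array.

Compute FIRST by fixpoint:
pass 1:
  A via A→a: +{a}
  S via S→a b: +{a}
  S via S→b: +{b}
  FIRST[S]={a,b}  FIRST[A]={a}
pass 2: done
  FIRST[S]={a,b}  FIRST[A]={a}

FIRST(A) = ["a"]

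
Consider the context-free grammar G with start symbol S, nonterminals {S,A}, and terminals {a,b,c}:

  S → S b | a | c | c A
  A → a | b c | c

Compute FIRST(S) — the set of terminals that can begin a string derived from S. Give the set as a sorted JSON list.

Compute FIRST by fixpoint:
pass 1:
  A via A→a: +{a}
  A via A→b c: +{b}
  A via A→c: +{c}
  S via S→a: +{a}
  S via S→c: +{c}
  FIRST[S]={a,c}  FIRST[A]={a,b,c}
pass 2: (no change)
  FIRST[S]={a,c}  FIRST[A]={a,b,c}

FIRST(S) = ["a", "c"]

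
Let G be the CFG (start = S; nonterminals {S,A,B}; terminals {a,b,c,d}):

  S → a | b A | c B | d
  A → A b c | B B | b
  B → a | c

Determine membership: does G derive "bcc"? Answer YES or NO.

Convert to CNF:
  S -> T0 A | T1 B | a | d
  A -> A X2 | B B | b
  B -> a | c
  T0 -> b
  T1 -> c
  X2 -> T0 T1

CYK table (by increasing span):
  cell(0,0) b: {A,T0}  orig:{A}
  cell(1,1) c: {B,T1}  orig:{B}
  cell(2,2) c: {B,T1}  orig:{B}
  cell(0,1) bc: {X2}  orig:{}
  cell(1,2) cc: {A,S}
  cell(0,2) bcc: {S}

S ∈ T[0,2] ⇒ YES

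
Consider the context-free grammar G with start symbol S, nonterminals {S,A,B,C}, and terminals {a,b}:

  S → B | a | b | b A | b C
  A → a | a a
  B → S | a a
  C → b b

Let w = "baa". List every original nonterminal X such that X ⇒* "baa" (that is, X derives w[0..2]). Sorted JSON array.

Convert to CNF:
  S -> T0 T0 | T1 A | T1 C | a | b
  A -> T0 T0 | a
  B -> T0 T0 | T1 A | T1 C | a | b
  C -> T1 T1
  T0 -> a
  T1 -> b

CYK fill (cells [i..j] with 0 ≤ i ≤ j ≤ 2 only):
  cell(0,0) b: {B,S,T1}  orig:{B,S}
  cell(1,1) a: {A,B,S,T0}  orig:{A,B,S}
  cell(2,2) a: {A,B,S,T0}  orig:{A,B,S}
  cell(0,1) ba: {B,S}
  cell(1,2) aa: {A,B,S}
  cell(0,2) baa: {B,S}

Original NTs in T[0,2] deriving "baa": ["B", "S"]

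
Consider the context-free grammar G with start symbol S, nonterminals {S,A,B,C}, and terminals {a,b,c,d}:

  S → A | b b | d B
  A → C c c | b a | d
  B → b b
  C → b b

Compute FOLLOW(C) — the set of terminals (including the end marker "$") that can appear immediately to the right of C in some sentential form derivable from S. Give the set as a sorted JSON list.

Compute FIRST by fixpoint:
[1]
  A via A→b a: +{b}
  A via A→d: +{d}
  B via B→b b: +{b}
  C via C→b b: +{b}
  S via S→A: +{b,d}
  FIRST[S]={b,d}  FIRST[A]={b,d}  FIRST[B]={b}  FIRST[C]={b}
[2] (stable)
  FIRST[S]={b,d}  FIRST[A]={b,d}  FIRST[B]={b}  FIRST[C]={b}

Compute FOLLOW by fixpoint:
initialize: $ ∈ FOLLOW(S)
pass 1:
  A→C c c: FOLLOW(C) ⊇ FIRST(c) = {c}; new: +{c}
  S→A: FOLLOW(A) ⊇ FOLLOW(S) ⊇ {$}; new: +{$}
  S→d B: FOLLOW(B) ⊇ FOLLOW(S) ⊇ {$}; new: +{$}
  FOLLOW[S]={$}  FOLLOW[A]={$}  FOLLOW[B]={$}  FOLLOW[C]={c}
pass 2: (stable)
  FOLLOW[S]={$}  FOLLOW[A]={$}  FOLLOW[B]={$}  FOLLOW[C]={c}

FOLLOW(C) = ["c"]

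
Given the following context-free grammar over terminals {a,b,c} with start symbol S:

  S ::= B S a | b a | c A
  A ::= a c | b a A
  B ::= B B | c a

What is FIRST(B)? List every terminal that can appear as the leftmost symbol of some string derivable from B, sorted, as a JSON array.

FIRST sets, iterate to fixpoint:
iter 1:
  A via A→a c: +{a}
  A via A→b a A: +{b}
  B via B→c a: +{c}
  S via S→B S a: +{c}
  S via S→b a: +{b}
  FIRST[S]={b,c}  FIRST[A]={a,b}  FIRST[B]={c}
iter 2: done
  FIRST[S]={b,c}  FIRST[A]={a,b}  FIRST[B]={c}

FIRST(B) = ["c"]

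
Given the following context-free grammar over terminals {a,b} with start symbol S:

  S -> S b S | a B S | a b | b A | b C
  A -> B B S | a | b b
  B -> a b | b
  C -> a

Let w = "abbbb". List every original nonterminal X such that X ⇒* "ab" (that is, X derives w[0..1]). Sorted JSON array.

Convert to CNF:
  S -> S X3 | T0 A | T0 C | T1 T0 | T1 X4
  A -> B X2 | T0 T0 | a
  B -> T1 T0 | b
  C -> a
  T0 -> b
  T1 -> a
  X2 -> B S
  X3 -> T0 S
  X4 -> B S

Fill CYK table bottom-up (cells [i..j] with 0 ≤ i ≤ j ≤ 1 only):
  T[0,0] 'a' = {A,C,T1}  orig:{A,C}
  T[1,1] 'b' = {B,T0}  orig:{B}
  T[0,1] 'ab' = {B,S}

Original NTs in T[0,1] deriving "ab": ["B", "S"]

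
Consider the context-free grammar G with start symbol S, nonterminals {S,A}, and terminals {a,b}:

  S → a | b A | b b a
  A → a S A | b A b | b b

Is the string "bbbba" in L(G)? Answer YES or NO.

CNF form of G:
  S -> T1 A | T1 X4 | a
  A -> T0 X2 | T1 T1 | T1 X3
  T0 -> a
  T1 -> b
  X2 -> S A
  X3 -> A T1
  X4 -> T1 T0

CYK fill:
  cell(0,0) b: {T1}  orig:{}
  cell(1,1) b: {T1}  orig:{}
  cell(2,2) b: {T1}  orig:{}
  cell(3,3) b: {T1}  orig:{}
  cell(4,4) a: {S,T0}  orig:{S}
  cell(0,1) bb: {A}
  cell(1,2) bb: {A}
  cell(2,3) bb: {A}
  cell(3,4) ba: {X4}  orig:{}
  cell(0,2) bbb: {S,X3}  orig:{S}
  cell(1,3) bbb: {S,X3}  orig:{S}
  cell(2,4) bba: {S}
  cell(0,3) bbbb: {A}
  cell(1,4) bbba: ∅
  cell(0,4) bbbba: ∅

S ∉ T[0,4] ⇒ NO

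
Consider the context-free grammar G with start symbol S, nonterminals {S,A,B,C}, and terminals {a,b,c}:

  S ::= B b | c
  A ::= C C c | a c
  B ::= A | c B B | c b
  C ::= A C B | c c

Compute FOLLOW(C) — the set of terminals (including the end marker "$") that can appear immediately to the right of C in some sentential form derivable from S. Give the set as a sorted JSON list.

FIRST iteration:
round 1:
  A via A→a c: +{a}
  B via B→A: +{a}
  B via B→c B B: +{c}
  C via C→A C B: +{a}
  C via C→c c: +{c}
  S via S→B b: +{a,c}
  S: {a,c}  A: {a}  B: {a,c}  C: {a,c}
round 2:
  A via A→C C c: +{c}
  S: {a,c}  A: {a,c}  B: {a,c}  C: {a,c}
round 3: (stable)
  S: {a,c}  A: {a,c}  B: {a,c}  C: {a,c}

FOLLOW sets:
FOLLOW(S) := {$}
iter 1:
  A→C C c: FOLLOW(C) ⊇ FIRST(C) = {a,c}; new: +{a,c}
  B→c B B: FOLLOW(B) ⊇ FIRST(B) = {a,c}; new: +{a,c}
  C→A C B: FOLLOW(A) ⊇ FIRST(C) = {a,c}; new: +{a,c}
  S→B b: FOLLOW(B) ⊇ FIRST(b) = {b}; new: +{b}
  FOLLOW(S)={$}  FOLLOW(A)={a,c}  FOLLOW(B)={a,b,c}  FOLLOW(C)={a,c}
iter 2:
  B→A: FOLLOW(A) ⊇ FOLLOW(B) ⊇ {a,b,c}; new: +{b}
  FOLLOW(S)={$}  FOLLOW(A)={a,b,c}  FOLLOW(B)={a,b,c}  FOLLOW(C)={a,c}
iter 3: (stable)
  FOLLOW(S)={$}  FOLLOW(A)={a,b,c}  FOLLOW(B)={a,b,c}  FOLLOW(C)={a,c}

FOLLOW(C) = ["a", "c"]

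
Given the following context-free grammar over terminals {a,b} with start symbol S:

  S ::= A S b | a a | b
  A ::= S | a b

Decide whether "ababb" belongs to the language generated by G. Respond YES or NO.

CNF form of G:
  S -> A X3 | T1 T1 | b
  A -> A X2 | T1 T0 | T1 T1 | b
  T0 -> b
  T1 -> a
  X2 -> S T0
  X3 -> S T0

Fill CYK table bottom-up:
  T[0,0] 'a' = {T1}  orig:{}
  T[1,1] 'b' = {A,S,T0}  orig:{A,S}
  T[2,2] 'a' = {T1}  orig:{}
  T[3,3] 'b' = {A,S,T0}  orig:{A,S}
  T[4,4] 'b' = {A,S,T0}  orig:{A,S}
  T[0,1] 'ab' = {A}
  T[1,2] 'ba' = ∅
  T[2,3] 'ab' = {A}
  T[3,4] 'bb' = {X2,X3}  orig:{}
  T[0,2] 'aba' = ∅
  T[1,3] 'bab' = ∅
  T[2,4] 'abb' = ∅
  T[0,3] 'abab' = ∅
  T[1,4] 'babb' = ∅
  T[0,4] 'ababb' = ∅

S ∉ T[0,4] ⇒ NO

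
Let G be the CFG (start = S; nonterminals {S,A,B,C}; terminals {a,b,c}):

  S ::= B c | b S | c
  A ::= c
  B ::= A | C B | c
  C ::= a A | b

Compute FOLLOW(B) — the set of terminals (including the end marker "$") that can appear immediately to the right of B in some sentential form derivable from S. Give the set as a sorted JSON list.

FIRST sets, iterate to fixpoint:
pass 1:
  A via A→c: +{c}
  B via B→A: +{c}
  C via C→a A: +{a}
  C via C→b: +{b}
  S via S→B c: +{c}
  S via S→b S: +{b}
  S: {b,c}  A: {c}  B: {c}  C: {a,b}
pass 2:
  B via B→C B: +{a,b}
  S via S→B c: +{a}
  S: {a,b,c}  A: {c}  B: {a,b,c}  C: {a,b}
pass 3: — fixpoint
  S: {a,b,c}  A: {c}  B: {a,b,c}  C: {a,b}

Compute FOLLOW by fixpoint:
initialize: $ ∈ FOLLOW(S)
[1]
  B→C B: FOLLOW(C) ⊇ FIRST(B) = {a,b,c}; new: +{a,b,c}
  C→a A: FOLLOW(A) ⊇ FOLLOW(C) ⊇ {a,b,c}; new: +{a,b,c}
  S→B c: FOLLOW(B) ⊇ FIRST(c) = {c}; new: +{c}
  FOLLOW[S]={$}  FOLLOW[A]={a,b,c}  FOLLOW[B]={c}  FOLLOW[C]={a,b,c}
[2] done
  FOLLOW[S]={$}  FOLLOW[A]={a,b,c}  FOLLOW[B]={c}  FOLLOW[C]={a,b,c}

FOLLOW(B) = ["c"]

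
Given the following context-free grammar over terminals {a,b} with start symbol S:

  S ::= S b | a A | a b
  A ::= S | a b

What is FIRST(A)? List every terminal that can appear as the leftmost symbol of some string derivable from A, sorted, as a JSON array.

FIRST iteration:
iter 1:
  A via A→a b: +{a}
  S via S→a A: +{a}
  S: {a}  A: {a}
iter 2: done
  S: {a}  A: {a}

FIRST(A) = ["a"]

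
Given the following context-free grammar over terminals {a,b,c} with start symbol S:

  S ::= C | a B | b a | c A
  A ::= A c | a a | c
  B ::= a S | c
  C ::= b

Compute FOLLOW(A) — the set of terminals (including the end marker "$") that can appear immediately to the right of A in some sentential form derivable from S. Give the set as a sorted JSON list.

FIRST iteration:
round 1:
  A via A→a a: +{a}
  A via A→c: +{c}
  B via B→a S: +{a}
  B via B→c: +{c}
  C via C→b: +{b}
  S via S→C: +{b}
  S via S→a B: +{a}
  S via S→c A: +{c}
  FIRST[S]={a,b,c}  FIRST[A]={a,c}  FIRST[B]={a,c}  FIRST[C]={b}
round 2: — fixpoint
  FIRST[S]={a,b,c}  FIRST[A]={a,c}  FIRST[B]={a,c}  FIRST[C]={b}

FOLLOW sets:
FOLLOW(S) := {$}
round 1:
  A→A c: FOLLOW(A) ⊇ FIRST(c) = {c}; new: +{c}
  S→C: FOLLOW(C) ⊇ FOLLOW(S) ⊇ {$}; new: +{$}
  S→a B: FOLLOW(B) ⊇ FOLLOW(S) ⊇ {$}; new: +{$}
  S→c A: FOLLOW(A) ⊇ FOLLOW(S) ⊇ {$}; new: +{$}
  S: {$}  A: {$,c}  B: {$}  C: {$}
round 2: — fixpoint
  S: {$}  A: {$,c}  B: {$}  C: {$}

FOLLOW(A) = ["$", "c"]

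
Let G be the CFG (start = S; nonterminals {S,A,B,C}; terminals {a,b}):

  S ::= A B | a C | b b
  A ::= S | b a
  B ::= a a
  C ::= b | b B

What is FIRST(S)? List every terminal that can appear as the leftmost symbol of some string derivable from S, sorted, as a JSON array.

Compute FIRST by fixpoint:
[1]
  A via A→b a: +{b}
  B via B→a a: +{a}
  C via C→b: +{b}
  S via S→A B: +{b}
  S via S→a C: +{a}
  FIRST(S)={a,b}  FIRST(A)={b}  FIRST(B)={a}  FIRST(C)={b}
[2]
  A via A→S: +{a}
  FIRST(S)={a,b}  FIRST(A)={a,b}  FIRST(B)={a}  FIRST(C)={b}
[3] — fixpoint
  FIRST(S)={a,b}  FIRST(A)={a,b}  FIRST(B)={a}  FIRST(C)={b}

FIRST(S) = ["a", "b"]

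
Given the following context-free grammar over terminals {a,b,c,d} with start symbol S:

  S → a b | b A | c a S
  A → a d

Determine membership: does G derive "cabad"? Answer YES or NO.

CNF form of G:
  S -> T0 T2 | T2 A | T3 X4
  A -> T0 T1
  T0 -> a
  T1 -> d
  T2 -> b
  T3 -> c
  X4 -> T0 S

CYK fill:
  cell(0,0) c: {T3}  orig:{}
  cell(1,1) a: {T0}  orig:{}
  cell(2,2) b: {T2}  orig:{}
  cell(3,3) a: {T0}  orig:{}
  cell(4,4) d: {T1}  orig:{}
  cell(0,1) ca: ∅
  cell(1,2) ab: {S}
  cell(2,3) ba: ∅
  cell(3,4) ad: {A}
  cell(0,2) cab: ∅
  cell(1,3) aba: ∅
  cell(2,4) bad: {S}
  cell(0,3) caba: ∅
  cell(1,4) abad: {X4}  orig:{}
  cell(0,4) cabad: {S}

S ∈ T[0,4] ⇒ YES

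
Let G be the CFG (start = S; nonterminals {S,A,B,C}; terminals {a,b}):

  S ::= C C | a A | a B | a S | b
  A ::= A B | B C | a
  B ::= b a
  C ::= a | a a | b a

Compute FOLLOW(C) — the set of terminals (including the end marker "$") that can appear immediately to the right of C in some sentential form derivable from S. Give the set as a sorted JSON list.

FIRST iteration:
iter 1:
  A via A→a: +{a}
  B via B→b a: +{b}
  C via C→a: +{a}
  C via C→b a: +{b}
  S via S→C C: +{a,b}
  FIRST[S]={a,b}  FIRST[A]={a}  FIRST[B]={b}  FIRST[C]={a,b}
iter 2:
  A via A→B C: +{b}
  FIRST[S]={a,b}  FIRST[A]={a,b}  FIRST[B]={b}  FIRST[C]={a,b}
iter 3: — fixpoint
  FIRST[S]={a,b}  FIRST[A]={a,b}  FIRST[B]={b}  FIRST[C]={a,b}

FOLLOW sets:
seed FOLLOW(S) with $
pass 1:
  A→A B: FOLLOW(A) ⊇ FIRST(B) = {b}; new: +{b}
  A→A B: FOLLOW(B) ⊇ FOLLOW(A) ⊇ {b}; new: +{b}
  A→B C: FOLLOW(B) ⊇ FIRST(C) = {a,b}; new: +{a}
  A→B C: FOLLOW(C) ⊇ FOLLOW(A) ⊇ {b}; new: +{b}
  S→C C: FOLLOW(C) ⊇ FIRST(C) = {a,b}; new: +{a}
  S→C C: FOLLOW(C) ⊇ FOLLOW(S) ⊇ {$}; new: +{$}
  S→a A: FOLLOW(A) ⊇ FOLLOW(S) ⊇ {$}; new: +{$}
  S→a B: FOLLOW(B) ⊇ FOLLOW(S) ⊇ {$}; new: +{$}
  FOLLOW(S)={$}  FOLLOW(A)={$,b}  FOLLOW(B)={$,a,b}  FOLLOW(C)={$,a,b}
pass 2: (no change)
  FOLLOW(S)={$}  FOLLOW(A)={$,b}  FOLLOW(B)={$,a,b}  FOLLOW(C)={$,a,b}

FOLLOW(C) = ["$", "a", "b"]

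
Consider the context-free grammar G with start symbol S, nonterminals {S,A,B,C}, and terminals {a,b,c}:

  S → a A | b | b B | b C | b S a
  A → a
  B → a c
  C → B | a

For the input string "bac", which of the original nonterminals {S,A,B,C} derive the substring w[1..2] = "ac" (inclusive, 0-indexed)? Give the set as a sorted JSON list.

CNF form of G:
  S -> T0 A | T2 B | T2 C | T2 X3 | b
  A -> a
  B -> T0 T1
  C -> T0 T1 | a
  T0 -> a
  T1 -> c
  T2 -> b
  X3 -> S T0

Fill CYK table bottom-up (cells [i..j] with 1 ≤ i ≤ j ≤ 2 only):
  T[1,1] 'a' = {A,C,T0}  orig:{A,C}
  T[2,2] 'c' = {T1}  orig:{}
  T[1,2] 'ac' = {B,C}

Original NTs in T[1,2] deriving "ac": ["B", "C"]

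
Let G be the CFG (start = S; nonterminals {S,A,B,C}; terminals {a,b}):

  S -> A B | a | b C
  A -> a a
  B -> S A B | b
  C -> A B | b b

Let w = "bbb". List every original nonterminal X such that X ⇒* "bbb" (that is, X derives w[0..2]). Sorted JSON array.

CNF form of G:
  S -> A B | T1 C | a
  A -> T0 T0
  B -> S X2 | b
  C -> A B | T1 T1
  T0 -> a
  T1 -> b
  X2 -> A B

CYK table (by increasing span) (cells [i..j] with 0 ≤ i ≤ j ≤ 2 only):
  [0..0]={B,T1}  "b"  orig:{B}
  [1..1]={B,T1}  "b"  orig:{B}
  [2..2]={B,T1}  "b"  orig:{B}
  [0..1]={C}  "bb"
  [1..2]={C}  "bb"
  [0..2]={S}  "bbb"

Original NTs in T[0,2] deriving "bbb": ["S"]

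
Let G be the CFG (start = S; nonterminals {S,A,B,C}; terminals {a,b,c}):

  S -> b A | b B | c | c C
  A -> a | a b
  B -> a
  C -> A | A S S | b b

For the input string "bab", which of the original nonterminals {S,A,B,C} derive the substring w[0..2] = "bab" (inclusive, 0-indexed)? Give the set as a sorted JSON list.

CNF form of G:
  S -> T1 A | T1 B | T2 C | c
  A -> T0 T1 | a
  B -> a
  C -> A X3 | T0 T1 | T1 T1 | a
  T0 -> a
  T1 -> b
  T2 -> c
  X3 -> S S

Fill CYK table bottom-up, restricted to cells inside w[0..2]:
  [0..0]={T1}  "b"  orig:{}
  [1..1]={A,B,C,T0}  "a"  orig:{A,B,C}
  [2..2]={T1}  "b"  orig:{}
  [0..1]={S}  "ba"
  [1..2]={A,C}  "ab"
  [0..2]={S}  "bab"

Original NTs in T[0,2] deriving "bab": ["S"]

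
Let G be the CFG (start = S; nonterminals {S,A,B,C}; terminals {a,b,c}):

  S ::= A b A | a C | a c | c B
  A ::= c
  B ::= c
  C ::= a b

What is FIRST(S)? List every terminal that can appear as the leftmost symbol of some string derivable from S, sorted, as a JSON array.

FIRST iteration:
iter 1:
  A via A→c: +{c}
  B via B→c: +{c}
  C via C→a b: +{a}
  S via S→A b A: +{c}
  S via S→a C: +{a}
  FIRST(S)={a,c}  FIRST(A)={c}  FIRST(B)={c}  FIRST(C)={a}
iter 2: (stable)
  FIRST(S)={a,c}  FIRST(A)={c}  FIRST(B)={c}  FIRST(C)={a}

FIRST(S) = ["a", "c"]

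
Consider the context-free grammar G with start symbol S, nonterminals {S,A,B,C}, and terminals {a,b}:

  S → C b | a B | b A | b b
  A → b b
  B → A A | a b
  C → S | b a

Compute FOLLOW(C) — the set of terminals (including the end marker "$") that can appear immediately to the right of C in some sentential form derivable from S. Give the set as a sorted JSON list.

FIRST iteration:
[1]
  A via A→b b: +{b}
  B via B→A A: +{b}
  B via B→a b: +{a}
  C via C→b a: +{b}
  S via S→C b: +{b}
  S via S→a B: +{a}
  FIRST[S]={a,b}  FIRST[A]={b}  FIRST[B]={a,b}  FIRST[C]={b}
[2]
  C via C→S: +{a}
  FIRST[S]={a,b}  FIRST[A]={b}  FIRST[B]={a,b}  FIRST[C]={a,b}
[3] (stable)
  FIRST[S]={a,b}  FIRST[A]={b}  FIRST[B]={a,b}  FIRST[C]={a,b}

Compute FOLLOW by fixpoint:
FOLLOW(S) := {$}
pass 1:
  B→A A: FOLLOW(A) ⊇ FIRST(A) = {b}; new: +{b}
  S→C b: FOLLOW(C) ⊇ FIRST(b) = {b}; new: +{b}
  S→a B: FOLLOW(B) ⊇ FOLLOW(S) ⊇ {$}; new: +{$}
  S→b A: FOLLOW(A) ⊇ FOLLOW(S) ⊇ {$}; new: +{$}
  FOLLOW[S]={$}  FOLLOW[A]={$,b}  FOLLOW[B]={$}  FOLLOW[C]={b}
pass 2:
  C→S: FOLLOW(S) ⊇ FOLLOW(C) ⊇ {b}; new: +{b}
  S→a B: FOLLOW(B) ⊇ FOLLOW(S) ⊇ {$,b}; new: +{b}
  FOLLOW[S]={$,b}  FOLLOW[A]={$,b}  FOLLOW[B]={$,b}  FOLLOW[C]={b}
pass 3: (no change)
  FOLLOW[S]={$,b}  FOLLOW[A]={$,b}  FOLLOW[B]={$,b}  FOLLOW[C]={b}

FOLLOW(C) = ["b"]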